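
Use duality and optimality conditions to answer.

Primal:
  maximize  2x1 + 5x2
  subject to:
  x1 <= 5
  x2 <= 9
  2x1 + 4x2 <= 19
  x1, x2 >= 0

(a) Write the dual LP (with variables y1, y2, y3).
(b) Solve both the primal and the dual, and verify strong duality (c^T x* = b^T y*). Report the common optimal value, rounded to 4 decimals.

The standard primal-dual pair for 'max c^T x s.t. A x <= b, x >= 0' is:
  Dual:  min b^T y  s.t.  A^T y >= c,  y >= 0.

So the dual LP is:
  minimize  5y1 + 9y2 + 19y3
  subject to:
    y1 + 2y3 >= 2
    y2 + 4y3 >= 5
    y1, y2, y3 >= 0

Solving the primal: x* = (0, 4.75).
  primal value c^T x* = 23.75.
Solving the dual: y* = (0, 0, 1.25).
  dual value b^T y* = 23.75.
Strong duality: c^T x* = b^T y*. Confirmed.

23.75


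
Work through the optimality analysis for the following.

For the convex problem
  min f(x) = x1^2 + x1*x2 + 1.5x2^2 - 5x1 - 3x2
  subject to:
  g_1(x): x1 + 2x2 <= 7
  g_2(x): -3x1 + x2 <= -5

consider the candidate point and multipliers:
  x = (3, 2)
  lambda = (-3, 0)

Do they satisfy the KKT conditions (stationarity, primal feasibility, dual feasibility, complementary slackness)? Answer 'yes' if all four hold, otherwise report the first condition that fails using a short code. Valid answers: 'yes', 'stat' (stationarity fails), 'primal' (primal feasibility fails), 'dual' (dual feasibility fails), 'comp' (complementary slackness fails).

Gradient of f: grad f(x) = Q x + c = (3, 6)
Constraint values g_i(x) = a_i^T x - b_i:
  g_1((3, 2)) = 0
  g_2((3, 2)) = -2
Stationarity residual: grad f(x) + sum_i lambda_i a_i = (0, 0)
  -> stationarity OK
Primal feasibility (all g_i <= 0): OK
Dual feasibility (all lambda_i >= 0): FAILS
Complementary slackness (lambda_i * g_i(x) = 0 for all i): OK

Verdict: the first failing condition is dual_feasibility -> dual.

dual


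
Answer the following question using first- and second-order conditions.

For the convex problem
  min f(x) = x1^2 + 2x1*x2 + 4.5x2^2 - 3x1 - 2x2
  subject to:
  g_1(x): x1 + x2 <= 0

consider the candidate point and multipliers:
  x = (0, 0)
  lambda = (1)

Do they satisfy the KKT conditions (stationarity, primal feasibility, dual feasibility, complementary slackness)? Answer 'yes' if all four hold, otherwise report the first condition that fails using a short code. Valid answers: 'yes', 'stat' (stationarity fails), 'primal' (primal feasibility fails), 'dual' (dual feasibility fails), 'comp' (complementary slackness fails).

Gradient of f: grad f(x) = Q x + c = (-3, -2)
Constraint values g_i(x) = a_i^T x - b_i:
  g_1((0, 0)) = 0
Stationarity residual: grad f(x) + sum_i lambda_i a_i = (-2, -1)
  -> stationarity FAILS
Primal feasibility (all g_i <= 0): OK
Dual feasibility (all lambda_i >= 0): OK
Complementary slackness (lambda_i * g_i(x) = 0 for all i): OK

Verdict: the first failing condition is stationarity -> stat.

stat


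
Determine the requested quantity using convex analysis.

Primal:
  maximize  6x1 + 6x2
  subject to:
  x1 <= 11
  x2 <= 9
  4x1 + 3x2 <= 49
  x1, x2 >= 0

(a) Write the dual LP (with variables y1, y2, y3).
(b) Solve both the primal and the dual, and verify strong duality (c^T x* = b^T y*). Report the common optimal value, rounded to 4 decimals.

The standard primal-dual pair for 'max c^T x s.t. A x <= b, x >= 0' is:
  Dual:  min b^T y  s.t.  A^T y >= c,  y >= 0.

So the dual LP is:
  minimize  11y1 + 9y2 + 49y3
  subject to:
    y1 + 4y3 >= 6
    y2 + 3y3 >= 6
    y1, y2, y3 >= 0

Solving the primal: x* = (5.5, 9).
  primal value c^T x* = 87.
Solving the dual: y* = (0, 1.5, 1.5).
  dual value b^T y* = 87.
Strong duality: c^T x* = b^T y*. Confirmed.

87


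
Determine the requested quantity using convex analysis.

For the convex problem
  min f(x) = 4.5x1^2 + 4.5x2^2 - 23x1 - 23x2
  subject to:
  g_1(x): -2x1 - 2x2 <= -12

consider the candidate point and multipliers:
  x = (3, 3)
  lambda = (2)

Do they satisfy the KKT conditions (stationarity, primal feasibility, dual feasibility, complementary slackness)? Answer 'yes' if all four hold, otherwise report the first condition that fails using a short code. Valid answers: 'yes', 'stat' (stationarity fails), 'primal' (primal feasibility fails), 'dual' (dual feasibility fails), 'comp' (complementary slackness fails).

Gradient of f: grad f(x) = Q x + c = (4, 4)
Constraint values g_i(x) = a_i^T x - b_i:
  g_1((3, 3)) = 0
Stationarity residual: grad f(x) + sum_i lambda_i a_i = (0, 0)
  -> stationarity OK
Primal feasibility (all g_i <= 0): OK
Dual feasibility (all lambda_i >= 0): OK
Complementary slackness (lambda_i * g_i(x) = 0 for all i): OK

Verdict: yes, KKT holds.

yes


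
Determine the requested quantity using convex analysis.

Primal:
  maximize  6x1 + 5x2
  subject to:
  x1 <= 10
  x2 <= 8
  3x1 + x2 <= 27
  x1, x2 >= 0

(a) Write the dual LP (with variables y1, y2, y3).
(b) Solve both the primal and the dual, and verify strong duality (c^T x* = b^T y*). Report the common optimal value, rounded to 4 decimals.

The standard primal-dual pair for 'max c^T x s.t. A x <= b, x >= 0' is:
  Dual:  min b^T y  s.t.  A^T y >= c,  y >= 0.

So the dual LP is:
  minimize  10y1 + 8y2 + 27y3
  subject to:
    y1 + 3y3 >= 6
    y2 + y3 >= 5
    y1, y2, y3 >= 0

Solving the primal: x* = (6.3333, 8).
  primal value c^T x* = 78.
Solving the dual: y* = (0, 3, 2).
  dual value b^T y* = 78.
Strong duality: c^T x* = b^T y*. Confirmed.

78


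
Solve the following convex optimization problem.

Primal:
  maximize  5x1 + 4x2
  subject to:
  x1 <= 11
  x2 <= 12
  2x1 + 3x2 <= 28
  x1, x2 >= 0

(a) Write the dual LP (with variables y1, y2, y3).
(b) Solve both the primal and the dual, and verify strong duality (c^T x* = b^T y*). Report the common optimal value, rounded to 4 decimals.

The standard primal-dual pair for 'max c^T x s.t. A x <= b, x >= 0' is:
  Dual:  min b^T y  s.t.  A^T y >= c,  y >= 0.

So the dual LP is:
  minimize  11y1 + 12y2 + 28y3
  subject to:
    y1 + 2y3 >= 5
    y2 + 3y3 >= 4
    y1, y2, y3 >= 0

Solving the primal: x* = (11, 2).
  primal value c^T x* = 63.
Solving the dual: y* = (2.3333, 0, 1.3333).
  dual value b^T y* = 63.
Strong duality: c^T x* = b^T y*. Confirmed.

63


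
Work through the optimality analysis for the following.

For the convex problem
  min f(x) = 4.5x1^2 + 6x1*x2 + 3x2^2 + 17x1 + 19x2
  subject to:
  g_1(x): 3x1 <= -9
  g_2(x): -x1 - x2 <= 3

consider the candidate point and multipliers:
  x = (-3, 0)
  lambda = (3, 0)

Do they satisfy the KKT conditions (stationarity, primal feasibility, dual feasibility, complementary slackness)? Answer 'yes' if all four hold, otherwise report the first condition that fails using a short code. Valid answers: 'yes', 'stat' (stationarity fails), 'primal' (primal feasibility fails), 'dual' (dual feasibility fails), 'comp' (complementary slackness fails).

Gradient of f: grad f(x) = Q x + c = (-10, 1)
Constraint values g_i(x) = a_i^T x - b_i:
  g_1((-3, 0)) = 0
  g_2((-3, 0)) = 0
Stationarity residual: grad f(x) + sum_i lambda_i a_i = (-1, 1)
  -> stationarity FAILS
Primal feasibility (all g_i <= 0): OK
Dual feasibility (all lambda_i >= 0): OK
Complementary slackness (lambda_i * g_i(x) = 0 for all i): OK

Verdict: the first failing condition is stationarity -> stat.

stat


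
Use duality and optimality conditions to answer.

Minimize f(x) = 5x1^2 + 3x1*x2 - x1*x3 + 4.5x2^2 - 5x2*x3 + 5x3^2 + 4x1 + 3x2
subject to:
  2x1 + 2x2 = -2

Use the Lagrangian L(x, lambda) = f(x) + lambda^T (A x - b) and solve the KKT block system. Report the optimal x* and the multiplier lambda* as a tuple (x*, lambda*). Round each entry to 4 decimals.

Form the Lagrangian:
  L(x, lambda) = (1/2) x^T Q x + c^T x + lambda^T (A x - b)
Stationarity (grad_x L = 0): Q x + c + A^T lambda = 0.
Primal feasibility: A x = b.

This gives the KKT block system:
  [ Q   A^T ] [ x     ]   [-c ]
  [ A    0  ] [ lambda ] = [ b ]

Solving the linear system:
  x*      = (-0.4386, -0.5614, -0.3246)
  lambda* = (0.8728)
  f(x*)   = -0.8465

x* = (-0.4386, -0.5614, -0.3246), lambda* = (0.8728)


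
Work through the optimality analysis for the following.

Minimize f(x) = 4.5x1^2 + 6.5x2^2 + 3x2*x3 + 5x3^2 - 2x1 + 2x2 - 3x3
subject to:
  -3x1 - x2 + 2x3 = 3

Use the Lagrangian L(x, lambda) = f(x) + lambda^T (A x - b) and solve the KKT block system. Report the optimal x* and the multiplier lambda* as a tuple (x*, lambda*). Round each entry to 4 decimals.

Form the Lagrangian:
  L(x, lambda) = (1/2) x^T Q x + c^T x + lambda^T (A x - b)
Stationarity (grad_x L = 0): Q x + c + A^T lambda = 0.
Primal feasibility: A x = b.

This gives the KKT block system:
  [ Q   A^T ] [ x     ]   [-c ]
  [ A    0  ] [ lambda ] = [ b ]

Solving the linear system:
  x*      = (-0.3328, -0.4598, 0.7709)
  lambda* = (-1.665)
  f(x*)   = 1.214

x* = (-0.3328, -0.4598, 0.7709), lambda* = (-1.665)


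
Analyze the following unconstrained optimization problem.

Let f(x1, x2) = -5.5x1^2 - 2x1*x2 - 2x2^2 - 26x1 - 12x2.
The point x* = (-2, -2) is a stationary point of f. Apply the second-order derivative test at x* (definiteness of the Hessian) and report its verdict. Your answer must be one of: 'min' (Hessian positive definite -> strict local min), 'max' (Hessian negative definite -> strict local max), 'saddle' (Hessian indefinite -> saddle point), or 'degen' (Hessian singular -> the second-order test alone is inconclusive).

Compute the Hessian H = grad^2 f:
  H = [[-11, -2], [-2, -4]]
Verify stationarity: grad f(x*) = H x* + g = (0, 0).
Eigenvalues of H: -11.5311, -3.4689.
Both eigenvalues < 0, so H is negative definite -> x* is a strict local max.

max


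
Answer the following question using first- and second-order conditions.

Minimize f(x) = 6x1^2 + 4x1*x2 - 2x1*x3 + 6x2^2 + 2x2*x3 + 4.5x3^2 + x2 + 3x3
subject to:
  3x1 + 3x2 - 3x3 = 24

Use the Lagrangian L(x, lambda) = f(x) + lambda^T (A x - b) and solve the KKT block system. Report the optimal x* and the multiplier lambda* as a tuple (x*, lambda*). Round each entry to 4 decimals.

Form the Lagrangian:
  L(x, lambda) = (1/2) x^T Q x + c^T x + lambda^T (A x - b)
Stationarity (grad_x L = 0): Q x + c + A^T lambda = 0.
Primal feasibility: A x = b.

This gives the KKT block system:
  [ Q   A^T ] [ x     ]   [-c ]
  [ A    0  ] [ lambda ] = [ b ]

Solving the linear system:
  x*      = (0.9102, 2.8867, -4.2031)
  lambda* = (-10.2917)
  f(x*)   = 118.6387

x* = (0.9102, 2.8867, -4.2031), lambda* = (-10.2917)


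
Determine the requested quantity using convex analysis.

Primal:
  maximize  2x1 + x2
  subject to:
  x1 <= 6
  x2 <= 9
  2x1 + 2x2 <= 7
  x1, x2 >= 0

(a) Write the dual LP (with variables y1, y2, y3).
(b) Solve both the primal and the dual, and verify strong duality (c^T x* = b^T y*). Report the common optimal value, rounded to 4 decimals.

The standard primal-dual pair for 'max c^T x s.t. A x <= b, x >= 0' is:
  Dual:  min b^T y  s.t.  A^T y >= c,  y >= 0.

So the dual LP is:
  minimize  6y1 + 9y2 + 7y3
  subject to:
    y1 + 2y3 >= 2
    y2 + 2y3 >= 1
    y1, y2, y3 >= 0

Solving the primal: x* = (3.5, 0).
  primal value c^T x* = 7.
Solving the dual: y* = (0, 0, 1).
  dual value b^T y* = 7.
Strong duality: c^T x* = b^T y*. Confirmed.

7


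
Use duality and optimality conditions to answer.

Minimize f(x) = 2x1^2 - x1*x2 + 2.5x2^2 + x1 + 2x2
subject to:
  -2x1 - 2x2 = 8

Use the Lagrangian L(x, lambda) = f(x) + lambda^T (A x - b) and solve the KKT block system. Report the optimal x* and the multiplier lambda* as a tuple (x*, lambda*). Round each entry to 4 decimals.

Form the Lagrangian:
  L(x, lambda) = (1/2) x^T Q x + c^T x + lambda^T (A x - b)
Stationarity (grad_x L = 0): Q x + c + A^T lambda = 0.
Primal feasibility: A x = b.

This gives the KKT block system:
  [ Q   A^T ] [ x     ]   [-c ]
  [ A    0  ] [ lambda ] = [ b ]

Solving the linear system:
  x*      = (-2.0909, -1.9091)
  lambda* = (-2.7273)
  f(x*)   = 7.9545

x* = (-2.0909, -1.9091), lambda* = (-2.7273)


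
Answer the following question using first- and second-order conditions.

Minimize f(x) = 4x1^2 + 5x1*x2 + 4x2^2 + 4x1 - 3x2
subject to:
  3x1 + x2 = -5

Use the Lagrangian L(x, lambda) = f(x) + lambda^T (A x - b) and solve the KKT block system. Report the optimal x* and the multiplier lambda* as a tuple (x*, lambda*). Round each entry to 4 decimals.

Form the Lagrangian:
  L(x, lambda) = (1/2) x^T Q x + c^T x + lambda^T (A x - b)
Stationarity (grad_x L = 0): Q x + c + A^T lambda = 0.
Primal feasibility: A x = b.

This gives the KKT block system:
  [ Q   A^T ] [ x     ]   [-c ]
  [ A    0  ] [ lambda ] = [ b ]

Solving the linear system:
  x*      = (-2.16, 1.48)
  lambda* = (1.96)
  f(x*)   = -1.64

x* = (-2.16, 1.48), lambda* = (1.96)


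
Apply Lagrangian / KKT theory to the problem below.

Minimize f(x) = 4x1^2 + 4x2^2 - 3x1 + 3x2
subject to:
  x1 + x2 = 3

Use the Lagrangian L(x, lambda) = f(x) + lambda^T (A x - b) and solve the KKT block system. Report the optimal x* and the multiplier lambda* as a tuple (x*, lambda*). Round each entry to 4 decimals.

Form the Lagrangian:
  L(x, lambda) = (1/2) x^T Q x + c^T x + lambda^T (A x - b)
Stationarity (grad_x L = 0): Q x + c + A^T lambda = 0.
Primal feasibility: A x = b.

This gives the KKT block system:
  [ Q   A^T ] [ x     ]   [-c ]
  [ A    0  ] [ lambda ] = [ b ]

Solving the linear system:
  x*      = (1.875, 1.125)
  lambda* = (-12)
  f(x*)   = 16.875

x* = (1.875, 1.125), lambda* = (-12)


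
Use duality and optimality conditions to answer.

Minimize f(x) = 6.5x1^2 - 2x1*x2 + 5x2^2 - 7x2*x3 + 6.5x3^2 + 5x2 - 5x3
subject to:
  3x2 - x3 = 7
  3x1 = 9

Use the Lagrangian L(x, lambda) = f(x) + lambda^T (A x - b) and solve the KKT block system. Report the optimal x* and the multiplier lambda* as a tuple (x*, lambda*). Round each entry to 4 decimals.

Form the Lagrangian:
  L(x, lambda) = (1/2) x^T Q x + c^T x + lambda^T (A x - b)
Stationarity (grad_x L = 0): Q x + c + A^T lambda = 0.
Primal feasibility: A x = b.

This gives the KKT block system:
  [ Q   A^T ] [ x     ]   [-c ]
  [ A    0  ] [ lambda ] = [ b ]

Solving the linear system:
  x*      = (3, 2.8235, 1.4706)
  lambda* = (-5.6471, -11.1176)
  f(x*)   = 73.1765

x* = (3, 2.8235, 1.4706), lambda* = (-5.6471, -11.1176)


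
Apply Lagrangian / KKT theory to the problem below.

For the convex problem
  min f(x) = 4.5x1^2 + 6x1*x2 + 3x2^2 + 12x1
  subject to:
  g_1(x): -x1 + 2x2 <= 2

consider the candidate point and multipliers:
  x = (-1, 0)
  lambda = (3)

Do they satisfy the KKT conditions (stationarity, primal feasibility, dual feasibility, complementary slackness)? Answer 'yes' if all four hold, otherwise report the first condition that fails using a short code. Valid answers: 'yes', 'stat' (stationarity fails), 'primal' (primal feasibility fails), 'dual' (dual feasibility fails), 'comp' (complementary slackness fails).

Gradient of f: grad f(x) = Q x + c = (3, -6)
Constraint values g_i(x) = a_i^T x - b_i:
  g_1((-1, 0)) = -1
Stationarity residual: grad f(x) + sum_i lambda_i a_i = (0, 0)
  -> stationarity OK
Primal feasibility (all g_i <= 0): OK
Dual feasibility (all lambda_i >= 0): OK
Complementary slackness (lambda_i * g_i(x) = 0 for all i): FAILS

Verdict: the first failing condition is complementary_slackness -> comp.

comp


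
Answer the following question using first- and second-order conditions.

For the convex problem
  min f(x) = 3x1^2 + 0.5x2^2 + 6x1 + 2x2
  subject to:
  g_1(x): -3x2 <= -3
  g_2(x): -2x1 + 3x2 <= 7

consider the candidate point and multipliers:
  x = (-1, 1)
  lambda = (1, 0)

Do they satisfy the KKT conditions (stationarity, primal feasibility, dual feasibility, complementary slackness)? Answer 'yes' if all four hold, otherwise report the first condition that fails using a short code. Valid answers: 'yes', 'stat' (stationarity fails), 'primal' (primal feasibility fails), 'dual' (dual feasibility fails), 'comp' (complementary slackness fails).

Gradient of f: grad f(x) = Q x + c = (0, 3)
Constraint values g_i(x) = a_i^T x - b_i:
  g_1((-1, 1)) = 0
  g_2((-1, 1)) = -2
Stationarity residual: grad f(x) + sum_i lambda_i a_i = (0, 0)
  -> stationarity OK
Primal feasibility (all g_i <= 0): OK
Dual feasibility (all lambda_i >= 0): OK
Complementary slackness (lambda_i * g_i(x) = 0 for all i): OK

Verdict: yes, KKT holds.

yes


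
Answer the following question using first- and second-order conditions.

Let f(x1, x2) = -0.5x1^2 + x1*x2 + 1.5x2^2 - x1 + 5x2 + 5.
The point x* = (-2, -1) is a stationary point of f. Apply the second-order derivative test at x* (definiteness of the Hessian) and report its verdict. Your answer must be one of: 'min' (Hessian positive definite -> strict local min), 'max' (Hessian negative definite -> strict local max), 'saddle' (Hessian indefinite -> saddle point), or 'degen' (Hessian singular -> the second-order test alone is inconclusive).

Compute the Hessian H = grad^2 f:
  H = [[-1, 1], [1, 3]]
Verify stationarity: grad f(x*) = H x* + g = (0, 0).
Eigenvalues of H: -1.2361, 3.2361.
Eigenvalues have mixed signs, so H is indefinite -> x* is a saddle point.

saddle


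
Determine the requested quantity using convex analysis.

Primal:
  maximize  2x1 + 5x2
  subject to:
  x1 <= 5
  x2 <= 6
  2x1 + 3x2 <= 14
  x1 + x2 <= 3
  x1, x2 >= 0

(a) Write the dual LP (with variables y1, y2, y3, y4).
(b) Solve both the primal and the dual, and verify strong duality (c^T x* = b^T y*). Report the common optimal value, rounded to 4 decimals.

The standard primal-dual pair for 'max c^T x s.t. A x <= b, x >= 0' is:
  Dual:  min b^T y  s.t.  A^T y >= c,  y >= 0.

So the dual LP is:
  minimize  5y1 + 6y2 + 14y3 + 3y4
  subject to:
    y1 + 2y3 + y4 >= 2
    y2 + 3y3 + y4 >= 5
    y1, y2, y3, y4 >= 0

Solving the primal: x* = (0, 3).
  primal value c^T x* = 15.
Solving the dual: y* = (0, 0, 0, 5).
  dual value b^T y* = 15.
Strong duality: c^T x* = b^T y*. Confirmed.

15


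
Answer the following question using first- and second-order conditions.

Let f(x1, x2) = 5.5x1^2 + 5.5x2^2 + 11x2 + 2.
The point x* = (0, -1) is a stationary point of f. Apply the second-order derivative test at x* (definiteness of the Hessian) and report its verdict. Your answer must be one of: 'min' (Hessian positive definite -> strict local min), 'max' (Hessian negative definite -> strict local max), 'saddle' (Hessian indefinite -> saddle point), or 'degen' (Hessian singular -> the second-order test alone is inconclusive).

Compute the Hessian H = grad^2 f:
  H = [[11, 0], [0, 11]]
Verify stationarity: grad f(x*) = H x* + g = (0, 0).
Eigenvalues of H: 11, 11.
Both eigenvalues > 0, so H is positive definite -> x* is a strict local min.

min


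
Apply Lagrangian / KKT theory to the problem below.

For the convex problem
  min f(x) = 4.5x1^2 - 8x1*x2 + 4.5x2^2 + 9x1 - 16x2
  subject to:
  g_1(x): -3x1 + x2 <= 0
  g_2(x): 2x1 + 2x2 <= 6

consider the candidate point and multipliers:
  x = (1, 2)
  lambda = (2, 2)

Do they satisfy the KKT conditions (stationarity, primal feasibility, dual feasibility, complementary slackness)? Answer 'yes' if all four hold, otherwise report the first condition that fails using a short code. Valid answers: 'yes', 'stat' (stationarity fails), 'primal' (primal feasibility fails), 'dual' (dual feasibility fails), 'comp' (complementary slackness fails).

Gradient of f: grad f(x) = Q x + c = (2, -6)
Constraint values g_i(x) = a_i^T x - b_i:
  g_1((1, 2)) = -1
  g_2((1, 2)) = 0
Stationarity residual: grad f(x) + sum_i lambda_i a_i = (0, 0)
  -> stationarity OK
Primal feasibility (all g_i <= 0): OK
Dual feasibility (all lambda_i >= 0): OK
Complementary slackness (lambda_i * g_i(x) = 0 for all i): FAILS

Verdict: the first failing condition is complementary_slackness -> comp.

comp


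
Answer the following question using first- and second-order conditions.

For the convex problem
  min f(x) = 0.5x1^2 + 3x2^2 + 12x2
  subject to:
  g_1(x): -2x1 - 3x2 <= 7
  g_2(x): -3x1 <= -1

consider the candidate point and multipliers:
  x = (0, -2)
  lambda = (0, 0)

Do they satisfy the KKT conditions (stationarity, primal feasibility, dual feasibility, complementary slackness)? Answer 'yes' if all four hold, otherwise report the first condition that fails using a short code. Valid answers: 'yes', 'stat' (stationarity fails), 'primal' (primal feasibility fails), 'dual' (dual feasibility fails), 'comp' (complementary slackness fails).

Gradient of f: grad f(x) = Q x + c = (0, 0)
Constraint values g_i(x) = a_i^T x - b_i:
  g_1((0, -2)) = -1
  g_2((0, -2)) = 1
Stationarity residual: grad f(x) + sum_i lambda_i a_i = (0, 0)
  -> stationarity OK
Primal feasibility (all g_i <= 0): FAILS
Dual feasibility (all lambda_i >= 0): OK
Complementary slackness (lambda_i * g_i(x) = 0 for all i): OK

Verdict: the first failing condition is primal_feasibility -> primal.

primal


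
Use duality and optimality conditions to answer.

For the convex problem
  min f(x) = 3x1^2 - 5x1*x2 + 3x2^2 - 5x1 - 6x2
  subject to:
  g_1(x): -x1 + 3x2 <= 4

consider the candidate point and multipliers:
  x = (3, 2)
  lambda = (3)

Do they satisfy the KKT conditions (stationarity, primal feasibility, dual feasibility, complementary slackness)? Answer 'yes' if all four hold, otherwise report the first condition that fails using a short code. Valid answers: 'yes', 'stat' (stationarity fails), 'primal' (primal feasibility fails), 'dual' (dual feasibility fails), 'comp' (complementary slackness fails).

Gradient of f: grad f(x) = Q x + c = (3, -9)
Constraint values g_i(x) = a_i^T x - b_i:
  g_1((3, 2)) = -1
Stationarity residual: grad f(x) + sum_i lambda_i a_i = (0, 0)
  -> stationarity OK
Primal feasibility (all g_i <= 0): OK
Dual feasibility (all lambda_i >= 0): OK
Complementary slackness (lambda_i * g_i(x) = 0 for all i): FAILS

Verdict: the first failing condition is complementary_slackness -> comp.

comp


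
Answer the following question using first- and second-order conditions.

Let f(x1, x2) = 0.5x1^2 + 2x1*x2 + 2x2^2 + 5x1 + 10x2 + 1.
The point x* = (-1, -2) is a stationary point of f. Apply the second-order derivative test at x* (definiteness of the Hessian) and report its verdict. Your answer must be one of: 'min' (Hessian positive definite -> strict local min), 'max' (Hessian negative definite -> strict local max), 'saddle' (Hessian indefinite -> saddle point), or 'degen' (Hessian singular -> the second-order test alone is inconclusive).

Compute the Hessian H = grad^2 f:
  H = [[1, 2], [2, 4]]
Verify stationarity: grad f(x*) = H x* + g = (0, 0).
Eigenvalues of H: 0, 5.
H has a zero eigenvalue (singular; positive semidefinite but not definite), so H is neither positive definite, negative definite, nor indefinite. The second-order test alone is inconclusive -> degen.
(Indeed, f is constant along the null direction of H through x*, so x* is not a strict local extremum.)

degen


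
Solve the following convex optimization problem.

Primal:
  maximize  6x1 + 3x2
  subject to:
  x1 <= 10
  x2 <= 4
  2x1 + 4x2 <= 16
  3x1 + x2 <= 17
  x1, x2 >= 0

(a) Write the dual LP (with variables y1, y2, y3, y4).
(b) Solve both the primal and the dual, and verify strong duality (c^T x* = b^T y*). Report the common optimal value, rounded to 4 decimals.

The standard primal-dual pair for 'max c^T x s.t. A x <= b, x >= 0' is:
  Dual:  min b^T y  s.t.  A^T y >= c,  y >= 0.

So the dual LP is:
  minimize  10y1 + 4y2 + 16y3 + 17y4
  subject to:
    y1 + 2y3 + 3y4 >= 6
    y2 + 4y3 + y4 >= 3
    y1, y2, y3, y4 >= 0

Solving the primal: x* = (5.2, 1.4).
  primal value c^T x* = 35.4.
Solving the dual: y* = (0, 0, 0.3, 1.8).
  dual value b^T y* = 35.4.
Strong duality: c^T x* = b^T y*. Confirmed.

35.4


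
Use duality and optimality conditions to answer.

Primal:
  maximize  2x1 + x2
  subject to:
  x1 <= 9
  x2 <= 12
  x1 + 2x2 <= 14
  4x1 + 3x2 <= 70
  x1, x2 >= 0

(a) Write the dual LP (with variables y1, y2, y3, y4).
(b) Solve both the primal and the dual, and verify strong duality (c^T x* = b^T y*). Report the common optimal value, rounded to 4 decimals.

The standard primal-dual pair for 'max c^T x s.t. A x <= b, x >= 0' is:
  Dual:  min b^T y  s.t.  A^T y >= c,  y >= 0.

So the dual LP is:
  minimize  9y1 + 12y2 + 14y3 + 70y4
  subject to:
    y1 + y3 + 4y4 >= 2
    y2 + 2y3 + 3y4 >= 1
    y1, y2, y3, y4 >= 0

Solving the primal: x* = (9, 2.5).
  primal value c^T x* = 20.5.
Solving the dual: y* = (1.5, 0, 0.5, 0).
  dual value b^T y* = 20.5.
Strong duality: c^T x* = b^T y*. Confirmed.

20.5


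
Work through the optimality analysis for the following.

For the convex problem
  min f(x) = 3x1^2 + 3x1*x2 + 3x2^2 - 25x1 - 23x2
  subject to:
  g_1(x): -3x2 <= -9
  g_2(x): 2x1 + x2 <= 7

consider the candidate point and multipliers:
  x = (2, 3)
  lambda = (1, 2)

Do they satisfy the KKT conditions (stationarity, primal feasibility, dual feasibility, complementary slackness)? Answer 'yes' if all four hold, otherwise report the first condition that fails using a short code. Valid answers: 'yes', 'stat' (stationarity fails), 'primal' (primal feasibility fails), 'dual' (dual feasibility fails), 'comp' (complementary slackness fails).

Gradient of f: grad f(x) = Q x + c = (-4, 1)
Constraint values g_i(x) = a_i^T x - b_i:
  g_1((2, 3)) = 0
  g_2((2, 3)) = 0
Stationarity residual: grad f(x) + sum_i lambda_i a_i = (0, 0)
  -> stationarity OK
Primal feasibility (all g_i <= 0): OK
Dual feasibility (all lambda_i >= 0): OK
Complementary slackness (lambda_i * g_i(x) = 0 for all i): OK

Verdict: yes, KKT holds.

yes


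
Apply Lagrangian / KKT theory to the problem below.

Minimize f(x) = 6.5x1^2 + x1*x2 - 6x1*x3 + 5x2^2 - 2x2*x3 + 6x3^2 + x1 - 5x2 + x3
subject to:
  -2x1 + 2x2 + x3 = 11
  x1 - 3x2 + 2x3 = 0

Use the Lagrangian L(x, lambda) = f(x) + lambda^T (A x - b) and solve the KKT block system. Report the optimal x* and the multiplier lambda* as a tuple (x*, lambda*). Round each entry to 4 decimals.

Form the Lagrangian:
  L(x, lambda) = (1/2) x^T Q x + c^T x + lambda^T (A x - b)
Stationarity (grad_x L = 0): Q x + c + A^T lambda = 0.
Primal feasibility: A x = b.

This gives the KKT block system:
  [ Q   A^T ] [ x     ]   [-c ]
  [ A    0  ] [ lambda ] = [ b ]

Solving the linear system:
  x*      = (-1.1569, 2.3165, 4.0532)
  lambda* = (-24.8063, -13.5703)
  f(x*)   = 132.0914

x* = (-1.1569, 2.3165, 4.0532), lambda* = (-24.8063, -13.5703)


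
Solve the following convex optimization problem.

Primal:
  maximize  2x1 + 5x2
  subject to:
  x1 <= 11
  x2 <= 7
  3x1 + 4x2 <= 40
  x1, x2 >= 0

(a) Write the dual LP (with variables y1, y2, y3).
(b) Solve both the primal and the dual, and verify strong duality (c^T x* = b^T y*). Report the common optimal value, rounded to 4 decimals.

The standard primal-dual pair for 'max c^T x s.t. A x <= b, x >= 0' is:
  Dual:  min b^T y  s.t.  A^T y >= c,  y >= 0.

So the dual LP is:
  minimize  11y1 + 7y2 + 40y3
  subject to:
    y1 + 3y3 >= 2
    y2 + 4y3 >= 5
    y1, y2, y3 >= 0

Solving the primal: x* = (4, 7).
  primal value c^T x* = 43.
Solving the dual: y* = (0, 2.3333, 0.6667).
  dual value b^T y* = 43.
Strong duality: c^T x* = b^T y*. Confirmed.

43


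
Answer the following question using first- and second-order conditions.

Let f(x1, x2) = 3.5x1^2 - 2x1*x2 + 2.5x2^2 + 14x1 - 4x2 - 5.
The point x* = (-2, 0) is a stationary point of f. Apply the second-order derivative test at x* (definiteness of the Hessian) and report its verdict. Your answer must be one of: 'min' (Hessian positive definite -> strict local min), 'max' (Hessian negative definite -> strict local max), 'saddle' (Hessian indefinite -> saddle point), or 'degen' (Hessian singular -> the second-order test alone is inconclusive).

Compute the Hessian H = grad^2 f:
  H = [[7, -2], [-2, 5]]
Verify stationarity: grad f(x*) = H x* + g = (0, 0).
Eigenvalues of H: 3.7639, 8.2361.
Both eigenvalues > 0, so H is positive definite -> x* is a strict local min.

min


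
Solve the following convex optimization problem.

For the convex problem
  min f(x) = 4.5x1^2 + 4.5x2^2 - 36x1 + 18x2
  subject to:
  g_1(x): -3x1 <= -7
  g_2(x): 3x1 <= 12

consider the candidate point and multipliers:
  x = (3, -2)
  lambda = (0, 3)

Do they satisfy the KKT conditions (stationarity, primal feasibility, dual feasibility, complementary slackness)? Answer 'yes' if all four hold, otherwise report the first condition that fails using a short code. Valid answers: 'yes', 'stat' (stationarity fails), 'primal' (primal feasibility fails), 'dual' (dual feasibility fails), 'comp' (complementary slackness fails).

Gradient of f: grad f(x) = Q x + c = (-9, 0)
Constraint values g_i(x) = a_i^T x - b_i:
  g_1((3, -2)) = -2
  g_2((3, -2)) = -3
Stationarity residual: grad f(x) + sum_i lambda_i a_i = (0, 0)
  -> stationarity OK
Primal feasibility (all g_i <= 0): OK
Dual feasibility (all lambda_i >= 0): OK
Complementary slackness (lambda_i * g_i(x) = 0 for all i): FAILS

Verdict: the first failing condition is complementary_slackness -> comp.

comp


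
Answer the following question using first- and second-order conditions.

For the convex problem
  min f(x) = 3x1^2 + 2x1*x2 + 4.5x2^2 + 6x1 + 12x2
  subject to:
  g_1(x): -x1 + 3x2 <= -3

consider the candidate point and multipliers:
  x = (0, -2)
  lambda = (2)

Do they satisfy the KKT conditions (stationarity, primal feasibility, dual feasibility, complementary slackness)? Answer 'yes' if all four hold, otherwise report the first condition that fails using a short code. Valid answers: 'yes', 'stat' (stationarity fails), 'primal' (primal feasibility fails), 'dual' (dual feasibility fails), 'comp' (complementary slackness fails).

Gradient of f: grad f(x) = Q x + c = (2, -6)
Constraint values g_i(x) = a_i^T x - b_i:
  g_1((0, -2)) = -3
Stationarity residual: grad f(x) + sum_i lambda_i a_i = (0, 0)
  -> stationarity OK
Primal feasibility (all g_i <= 0): OK
Dual feasibility (all lambda_i >= 0): OK
Complementary slackness (lambda_i * g_i(x) = 0 for all i): FAILS

Verdict: the first failing condition is complementary_slackness -> comp.

comp


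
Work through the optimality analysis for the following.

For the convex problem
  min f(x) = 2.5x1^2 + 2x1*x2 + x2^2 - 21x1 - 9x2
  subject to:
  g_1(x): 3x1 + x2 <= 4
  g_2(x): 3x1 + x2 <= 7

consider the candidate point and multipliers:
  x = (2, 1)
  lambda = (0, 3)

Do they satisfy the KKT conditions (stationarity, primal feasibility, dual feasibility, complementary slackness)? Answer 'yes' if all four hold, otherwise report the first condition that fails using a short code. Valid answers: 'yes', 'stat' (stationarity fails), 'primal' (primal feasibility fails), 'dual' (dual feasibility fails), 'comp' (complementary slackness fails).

Gradient of f: grad f(x) = Q x + c = (-9, -3)
Constraint values g_i(x) = a_i^T x - b_i:
  g_1((2, 1)) = 3
  g_2((2, 1)) = 0
Stationarity residual: grad f(x) + sum_i lambda_i a_i = (0, 0)
  -> stationarity OK
Primal feasibility (all g_i <= 0): FAILS
Dual feasibility (all lambda_i >= 0): OK
Complementary slackness (lambda_i * g_i(x) = 0 for all i): OK

Verdict: the first failing condition is primal_feasibility -> primal.

primal


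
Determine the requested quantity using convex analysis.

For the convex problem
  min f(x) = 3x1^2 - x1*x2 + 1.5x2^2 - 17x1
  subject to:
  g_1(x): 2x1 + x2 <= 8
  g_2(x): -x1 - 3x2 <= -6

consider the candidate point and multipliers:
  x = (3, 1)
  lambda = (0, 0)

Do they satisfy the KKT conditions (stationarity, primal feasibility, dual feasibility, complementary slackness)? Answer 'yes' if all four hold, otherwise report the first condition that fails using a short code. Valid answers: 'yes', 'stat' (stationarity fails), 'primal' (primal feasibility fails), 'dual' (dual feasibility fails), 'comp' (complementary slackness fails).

Gradient of f: grad f(x) = Q x + c = (0, 0)
Constraint values g_i(x) = a_i^T x - b_i:
  g_1((3, 1)) = -1
  g_2((3, 1)) = 0
Stationarity residual: grad f(x) + sum_i lambda_i a_i = (0, 0)
  -> stationarity OK
Primal feasibility (all g_i <= 0): OK
Dual feasibility (all lambda_i >= 0): OK
Complementary slackness (lambda_i * g_i(x) = 0 for all i): OK

Verdict: yes, KKT holds.

yes


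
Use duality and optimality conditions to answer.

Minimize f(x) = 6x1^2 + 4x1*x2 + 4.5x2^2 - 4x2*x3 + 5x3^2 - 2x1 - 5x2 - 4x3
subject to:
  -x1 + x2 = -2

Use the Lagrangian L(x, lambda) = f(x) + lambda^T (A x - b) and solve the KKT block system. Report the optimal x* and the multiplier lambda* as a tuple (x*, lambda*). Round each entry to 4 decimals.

Form the Lagrangian:
  L(x, lambda) = (1/2) x^T Q x + c^T x + lambda^T (A x - b)
Stationarity (grad_x L = 0): Q x + c + A^T lambda = 0.
Primal feasibility: A x = b.

This gives the KKT block system:
  [ Q   A^T ] [ x     ]   [-c ]
  [ A    0  ] [ lambda ] = [ b ]

Solving the linear system:
  x*      = (1.146, -0.854, 0.0584)
  lambda* = (8.3358)
  f(x*)   = 9.208

x* = (1.146, -0.854, 0.0584), lambda* = (8.3358)


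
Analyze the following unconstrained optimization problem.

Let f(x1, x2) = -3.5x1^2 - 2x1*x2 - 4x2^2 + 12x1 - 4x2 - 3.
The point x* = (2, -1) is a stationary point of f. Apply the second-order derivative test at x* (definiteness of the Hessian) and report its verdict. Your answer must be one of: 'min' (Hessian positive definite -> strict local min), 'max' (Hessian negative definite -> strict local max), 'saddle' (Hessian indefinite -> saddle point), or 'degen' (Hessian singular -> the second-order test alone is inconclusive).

Compute the Hessian H = grad^2 f:
  H = [[-7, -2], [-2, -8]]
Verify stationarity: grad f(x*) = H x* + g = (0, 0).
Eigenvalues of H: -9.5616, -5.4384.
Both eigenvalues < 0, so H is negative definite -> x* is a strict local max.

max


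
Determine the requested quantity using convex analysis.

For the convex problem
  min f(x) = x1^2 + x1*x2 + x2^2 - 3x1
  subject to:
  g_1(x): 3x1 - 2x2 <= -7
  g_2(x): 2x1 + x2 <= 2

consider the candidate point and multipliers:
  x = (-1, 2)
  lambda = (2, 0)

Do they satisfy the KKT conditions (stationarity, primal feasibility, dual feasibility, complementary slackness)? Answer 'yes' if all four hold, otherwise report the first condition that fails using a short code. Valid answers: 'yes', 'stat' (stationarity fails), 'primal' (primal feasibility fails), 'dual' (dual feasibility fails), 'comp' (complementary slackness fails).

Gradient of f: grad f(x) = Q x + c = (-3, 3)
Constraint values g_i(x) = a_i^T x - b_i:
  g_1((-1, 2)) = 0
  g_2((-1, 2)) = -2
Stationarity residual: grad f(x) + sum_i lambda_i a_i = (3, -1)
  -> stationarity FAILS
Primal feasibility (all g_i <= 0): OK
Dual feasibility (all lambda_i >= 0): OK
Complementary slackness (lambda_i * g_i(x) = 0 for all i): OK

Verdict: the first failing condition is stationarity -> stat.

stat


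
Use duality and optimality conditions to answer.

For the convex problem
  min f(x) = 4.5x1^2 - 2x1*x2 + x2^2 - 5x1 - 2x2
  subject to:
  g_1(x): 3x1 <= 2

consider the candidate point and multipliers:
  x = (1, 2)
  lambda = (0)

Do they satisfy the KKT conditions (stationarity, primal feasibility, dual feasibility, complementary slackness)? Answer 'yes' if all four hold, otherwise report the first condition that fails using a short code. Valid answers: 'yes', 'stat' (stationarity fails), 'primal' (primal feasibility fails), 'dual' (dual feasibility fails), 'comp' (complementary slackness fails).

Gradient of f: grad f(x) = Q x + c = (0, 0)
Constraint values g_i(x) = a_i^T x - b_i:
  g_1((1, 2)) = 1
Stationarity residual: grad f(x) + sum_i lambda_i a_i = (0, 0)
  -> stationarity OK
Primal feasibility (all g_i <= 0): FAILS
Dual feasibility (all lambda_i >= 0): OK
Complementary slackness (lambda_i * g_i(x) = 0 for all i): OK

Verdict: the first failing condition is primal_feasibility -> primal.

primal


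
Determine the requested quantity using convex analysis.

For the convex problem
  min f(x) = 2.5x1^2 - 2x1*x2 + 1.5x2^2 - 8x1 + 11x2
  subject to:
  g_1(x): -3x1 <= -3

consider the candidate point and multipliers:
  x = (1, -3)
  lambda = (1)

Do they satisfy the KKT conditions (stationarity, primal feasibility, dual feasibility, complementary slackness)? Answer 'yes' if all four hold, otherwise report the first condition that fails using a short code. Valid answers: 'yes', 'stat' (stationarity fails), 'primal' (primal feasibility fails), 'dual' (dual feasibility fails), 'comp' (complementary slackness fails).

Gradient of f: grad f(x) = Q x + c = (3, 0)
Constraint values g_i(x) = a_i^T x - b_i:
  g_1((1, -3)) = 0
Stationarity residual: grad f(x) + sum_i lambda_i a_i = (0, 0)
  -> stationarity OK
Primal feasibility (all g_i <= 0): OK
Dual feasibility (all lambda_i >= 0): OK
Complementary slackness (lambda_i * g_i(x) = 0 for all i): OK

Verdict: yes, KKT holds.

yes


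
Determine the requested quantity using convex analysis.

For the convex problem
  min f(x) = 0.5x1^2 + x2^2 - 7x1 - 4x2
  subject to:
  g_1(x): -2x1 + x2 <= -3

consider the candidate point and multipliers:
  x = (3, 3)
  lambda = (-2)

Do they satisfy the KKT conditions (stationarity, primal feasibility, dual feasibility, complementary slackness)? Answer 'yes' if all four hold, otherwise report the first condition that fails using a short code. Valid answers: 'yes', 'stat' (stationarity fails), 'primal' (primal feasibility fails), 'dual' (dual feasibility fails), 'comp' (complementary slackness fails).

Gradient of f: grad f(x) = Q x + c = (-4, 2)
Constraint values g_i(x) = a_i^T x - b_i:
  g_1((3, 3)) = 0
Stationarity residual: grad f(x) + sum_i lambda_i a_i = (0, 0)
  -> stationarity OK
Primal feasibility (all g_i <= 0): OK
Dual feasibility (all lambda_i >= 0): FAILS
Complementary slackness (lambda_i * g_i(x) = 0 for all i): OK

Verdict: the first failing condition is dual_feasibility -> dual.

dual


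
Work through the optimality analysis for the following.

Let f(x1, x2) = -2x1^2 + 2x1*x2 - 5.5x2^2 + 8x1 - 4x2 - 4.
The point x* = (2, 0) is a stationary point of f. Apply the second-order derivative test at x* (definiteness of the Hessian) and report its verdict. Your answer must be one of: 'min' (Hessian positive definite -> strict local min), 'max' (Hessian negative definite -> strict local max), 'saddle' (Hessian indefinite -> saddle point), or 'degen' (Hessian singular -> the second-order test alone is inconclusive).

Compute the Hessian H = grad^2 f:
  H = [[-4, 2], [2, -11]]
Verify stationarity: grad f(x*) = H x* + g = (0, 0).
Eigenvalues of H: -11.5311, -3.4689.
Both eigenvalues < 0, so H is negative definite -> x* is a strict local max.

max


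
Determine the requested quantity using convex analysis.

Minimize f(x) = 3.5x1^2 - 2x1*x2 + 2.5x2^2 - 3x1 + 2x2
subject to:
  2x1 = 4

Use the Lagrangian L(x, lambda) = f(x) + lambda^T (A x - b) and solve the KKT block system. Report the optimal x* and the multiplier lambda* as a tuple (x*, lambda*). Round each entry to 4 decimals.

Form the Lagrangian:
  L(x, lambda) = (1/2) x^T Q x + c^T x + lambda^T (A x - b)
Stationarity (grad_x L = 0): Q x + c + A^T lambda = 0.
Primal feasibility: A x = b.

This gives the KKT block system:
  [ Q   A^T ] [ x     ]   [-c ]
  [ A    0  ] [ lambda ] = [ b ]

Solving the linear system:
  x*      = (2, 0.4)
  lambda* = (-5.1)
  f(x*)   = 7.6

x* = (2, 0.4), lambda* = (-5.1)


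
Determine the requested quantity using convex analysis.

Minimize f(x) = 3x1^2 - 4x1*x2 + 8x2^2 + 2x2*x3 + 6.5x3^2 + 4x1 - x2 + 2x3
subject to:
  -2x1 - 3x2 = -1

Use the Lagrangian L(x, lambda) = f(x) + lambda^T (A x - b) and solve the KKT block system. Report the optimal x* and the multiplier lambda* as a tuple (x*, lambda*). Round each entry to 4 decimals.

Form the Lagrangian:
  L(x, lambda) = (1/2) x^T Q x + c^T x + lambda^T (A x - b)
Stationarity (grad_x L = 0): Q x + c + A^T lambda = 0.
Primal feasibility: A x = b.

This gives the KKT block system:
  [ Q   A^T ] [ x     ]   [-c ]
  [ A    0  ] [ lambda ] = [ b ]

Solving the linear system:
  x*      = (-0.0028, 0.3352, -0.2054)
  lambda* = (1.3212)
  f(x*)   = 0.282

x* = (-0.0028, 0.3352, -0.2054), lambda* = (1.3212)


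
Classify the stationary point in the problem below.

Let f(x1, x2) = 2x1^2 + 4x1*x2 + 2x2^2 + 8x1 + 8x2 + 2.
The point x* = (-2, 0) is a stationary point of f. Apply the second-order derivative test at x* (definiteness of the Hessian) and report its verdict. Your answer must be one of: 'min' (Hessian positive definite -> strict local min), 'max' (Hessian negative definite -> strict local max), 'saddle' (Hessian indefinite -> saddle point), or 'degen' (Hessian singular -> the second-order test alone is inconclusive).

Compute the Hessian H = grad^2 f:
  H = [[4, 4], [4, 4]]
Verify stationarity: grad f(x*) = H x* + g = (0, 0).
Eigenvalues of H: 0, 8.
H has a zero eigenvalue (singular; positive semidefinite but not definite), so H is neither positive definite, negative definite, nor indefinite. The second-order test alone is inconclusive -> degen.
(Indeed, f is constant along the null direction of H through x*, so x* is not a strict local extremum.)

degen
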